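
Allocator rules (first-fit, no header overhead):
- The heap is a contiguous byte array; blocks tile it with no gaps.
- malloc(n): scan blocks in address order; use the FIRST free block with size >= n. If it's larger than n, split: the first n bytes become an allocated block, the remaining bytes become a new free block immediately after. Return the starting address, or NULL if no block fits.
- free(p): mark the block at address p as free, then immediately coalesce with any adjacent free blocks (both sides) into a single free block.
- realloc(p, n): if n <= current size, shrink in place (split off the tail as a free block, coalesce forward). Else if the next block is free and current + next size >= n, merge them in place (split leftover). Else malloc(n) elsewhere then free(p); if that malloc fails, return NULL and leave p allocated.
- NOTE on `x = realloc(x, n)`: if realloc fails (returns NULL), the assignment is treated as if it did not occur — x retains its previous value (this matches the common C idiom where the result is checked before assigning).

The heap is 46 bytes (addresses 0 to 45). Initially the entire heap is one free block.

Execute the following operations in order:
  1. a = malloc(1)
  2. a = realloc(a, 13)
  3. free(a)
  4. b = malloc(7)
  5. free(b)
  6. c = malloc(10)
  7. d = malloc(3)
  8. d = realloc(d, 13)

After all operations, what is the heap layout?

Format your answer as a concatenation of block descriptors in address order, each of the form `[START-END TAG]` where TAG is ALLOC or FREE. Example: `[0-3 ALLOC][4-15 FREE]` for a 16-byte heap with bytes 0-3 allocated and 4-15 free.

Answer: [0-9 ALLOC][10-22 ALLOC][23-45 FREE]

Derivation:
Op 1: a = malloc(1) -> a = 0; heap: [0-0 ALLOC][1-45 FREE]
Op 2: a = realloc(a, 13) -> a = 0; heap: [0-12 ALLOC][13-45 FREE]
Op 3: free(a) -> (freed a); heap: [0-45 FREE]
Op 4: b = malloc(7) -> b = 0; heap: [0-6 ALLOC][7-45 FREE]
Op 5: free(b) -> (freed b); heap: [0-45 FREE]
Op 6: c = malloc(10) -> c = 0; heap: [0-9 ALLOC][10-45 FREE]
Op 7: d = malloc(3) -> d = 10; heap: [0-9 ALLOC][10-12 ALLOC][13-45 FREE]
Op 8: d = realloc(d, 13) -> d = 10; heap: [0-9 ALLOC][10-22 ALLOC][23-45 FREE]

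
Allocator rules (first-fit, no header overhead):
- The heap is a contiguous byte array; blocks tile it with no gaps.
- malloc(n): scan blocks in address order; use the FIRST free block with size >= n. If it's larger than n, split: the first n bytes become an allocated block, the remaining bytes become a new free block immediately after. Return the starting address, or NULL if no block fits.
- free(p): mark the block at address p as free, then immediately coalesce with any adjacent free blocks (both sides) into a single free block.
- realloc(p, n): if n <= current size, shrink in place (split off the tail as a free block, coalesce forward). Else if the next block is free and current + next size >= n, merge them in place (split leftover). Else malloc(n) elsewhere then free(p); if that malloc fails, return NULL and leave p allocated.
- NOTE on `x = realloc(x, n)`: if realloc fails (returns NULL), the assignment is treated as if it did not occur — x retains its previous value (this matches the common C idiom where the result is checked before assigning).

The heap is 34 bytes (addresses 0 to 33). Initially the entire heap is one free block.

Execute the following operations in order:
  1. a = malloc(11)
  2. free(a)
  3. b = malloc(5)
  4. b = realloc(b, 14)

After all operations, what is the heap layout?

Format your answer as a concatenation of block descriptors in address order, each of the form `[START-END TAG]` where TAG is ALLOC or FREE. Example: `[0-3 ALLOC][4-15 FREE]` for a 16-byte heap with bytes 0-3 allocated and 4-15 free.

Answer: [0-13 ALLOC][14-33 FREE]

Derivation:
Op 1: a = malloc(11) -> a = 0; heap: [0-10 ALLOC][11-33 FREE]
Op 2: free(a) -> (freed a); heap: [0-33 FREE]
Op 3: b = malloc(5) -> b = 0; heap: [0-4 ALLOC][5-33 FREE]
Op 4: b = realloc(b, 14) -> b = 0; heap: [0-13 ALLOC][14-33 FREE]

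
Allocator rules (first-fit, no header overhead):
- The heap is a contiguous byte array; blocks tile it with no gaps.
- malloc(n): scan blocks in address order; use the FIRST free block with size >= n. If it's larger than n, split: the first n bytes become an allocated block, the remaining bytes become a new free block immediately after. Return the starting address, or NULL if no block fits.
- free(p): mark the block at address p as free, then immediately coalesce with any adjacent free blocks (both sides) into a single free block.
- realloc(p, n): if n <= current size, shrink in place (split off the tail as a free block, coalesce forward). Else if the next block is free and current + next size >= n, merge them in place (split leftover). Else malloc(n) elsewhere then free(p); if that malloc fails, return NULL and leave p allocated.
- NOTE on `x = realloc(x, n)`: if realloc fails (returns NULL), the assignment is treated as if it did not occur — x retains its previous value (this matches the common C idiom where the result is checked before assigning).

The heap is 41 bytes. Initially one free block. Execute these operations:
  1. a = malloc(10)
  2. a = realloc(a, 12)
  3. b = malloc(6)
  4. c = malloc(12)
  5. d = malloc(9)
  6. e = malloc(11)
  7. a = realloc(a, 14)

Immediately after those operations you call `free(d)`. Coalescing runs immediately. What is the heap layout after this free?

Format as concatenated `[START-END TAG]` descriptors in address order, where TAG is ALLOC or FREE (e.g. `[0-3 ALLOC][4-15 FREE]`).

Op 1: a = malloc(10) -> a = 0; heap: [0-9 ALLOC][10-40 FREE]
Op 2: a = realloc(a, 12) -> a = 0; heap: [0-11 ALLOC][12-40 FREE]
Op 3: b = malloc(6) -> b = 12; heap: [0-11 ALLOC][12-17 ALLOC][18-40 FREE]
Op 4: c = malloc(12) -> c = 18; heap: [0-11 ALLOC][12-17 ALLOC][18-29 ALLOC][30-40 FREE]
Op 5: d = malloc(9) -> d = 30; heap: [0-11 ALLOC][12-17 ALLOC][18-29 ALLOC][30-38 ALLOC][39-40 FREE]
Op 6: e = malloc(11) -> e = NULL; heap: [0-11 ALLOC][12-17 ALLOC][18-29 ALLOC][30-38 ALLOC][39-40 FREE]
Op 7: a = realloc(a, 14) -> NULL (a unchanged); heap: [0-11 ALLOC][12-17 ALLOC][18-29 ALLOC][30-38 ALLOC][39-40 FREE]
free(d): d = 30 -> block [30-38 ALLOC]; mark free, coalesce with adjacent free neighbors -> [0-11 ALLOC][12-17 ALLOC][18-29 ALLOC][30-40 FREE]

Answer: [0-11 ALLOC][12-17 ALLOC][18-29 ALLOC][30-40 FREE]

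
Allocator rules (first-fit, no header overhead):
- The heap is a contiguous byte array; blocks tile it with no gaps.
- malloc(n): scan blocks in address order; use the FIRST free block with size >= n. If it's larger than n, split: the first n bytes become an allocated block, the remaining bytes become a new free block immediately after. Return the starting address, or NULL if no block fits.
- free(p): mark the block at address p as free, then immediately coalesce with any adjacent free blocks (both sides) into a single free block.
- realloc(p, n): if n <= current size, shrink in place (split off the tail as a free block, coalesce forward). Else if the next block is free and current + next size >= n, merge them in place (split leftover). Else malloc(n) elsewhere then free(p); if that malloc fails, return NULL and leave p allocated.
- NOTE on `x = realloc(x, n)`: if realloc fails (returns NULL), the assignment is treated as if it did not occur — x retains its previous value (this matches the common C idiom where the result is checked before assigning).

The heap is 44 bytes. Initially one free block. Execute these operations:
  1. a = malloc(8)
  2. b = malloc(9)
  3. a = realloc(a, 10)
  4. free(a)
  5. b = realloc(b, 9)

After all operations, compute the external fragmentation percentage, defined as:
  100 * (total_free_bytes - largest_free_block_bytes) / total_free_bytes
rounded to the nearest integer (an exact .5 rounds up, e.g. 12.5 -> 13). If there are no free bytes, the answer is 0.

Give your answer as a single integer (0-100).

Answer: 23

Derivation:
Op 1: a = malloc(8) -> a = 0; heap: [0-7 ALLOC][8-43 FREE]
Op 2: b = malloc(9) -> b = 8; heap: [0-7 ALLOC][8-16 ALLOC][17-43 FREE]
Op 3: a = realloc(a, 10) -> a = 17; heap: [0-7 FREE][8-16 ALLOC][17-26 ALLOC][27-43 FREE]
Op 4: free(a) -> (freed a); heap: [0-7 FREE][8-16 ALLOC][17-43 FREE]
Op 5: b = realloc(b, 9) -> b = 8; heap: [0-7 FREE][8-16 ALLOC][17-43 FREE]
Free blocks: [8 27] total_free=35 largest=27 -> 100*(35-27)/35 = 800/35 ≈ 22.857 -> rounds to 23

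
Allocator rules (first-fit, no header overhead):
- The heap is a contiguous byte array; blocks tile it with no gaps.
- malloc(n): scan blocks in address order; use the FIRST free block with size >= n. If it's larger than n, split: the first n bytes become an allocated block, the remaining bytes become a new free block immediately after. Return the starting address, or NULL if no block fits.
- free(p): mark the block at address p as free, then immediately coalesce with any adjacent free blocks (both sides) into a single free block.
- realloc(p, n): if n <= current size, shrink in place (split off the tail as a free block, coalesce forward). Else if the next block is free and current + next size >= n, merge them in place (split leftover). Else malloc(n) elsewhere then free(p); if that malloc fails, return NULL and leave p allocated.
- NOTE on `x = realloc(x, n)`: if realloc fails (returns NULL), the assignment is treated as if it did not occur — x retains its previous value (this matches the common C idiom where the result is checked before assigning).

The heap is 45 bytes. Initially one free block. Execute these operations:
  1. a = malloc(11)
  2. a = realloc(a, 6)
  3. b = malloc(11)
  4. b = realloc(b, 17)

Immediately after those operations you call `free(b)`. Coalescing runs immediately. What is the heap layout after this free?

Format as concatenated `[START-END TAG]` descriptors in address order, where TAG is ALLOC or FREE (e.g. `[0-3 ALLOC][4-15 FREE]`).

Answer: [0-5 ALLOC][6-44 FREE]

Derivation:
Op 1: a = malloc(11) -> a = 0; heap: [0-10 ALLOC][11-44 FREE]
Op 2: a = realloc(a, 6) -> a = 0; heap: [0-5 ALLOC][6-44 FREE]
Op 3: b = malloc(11) -> b = 6; heap: [0-5 ALLOC][6-16 ALLOC][17-44 FREE]
Op 4: b = realloc(b, 17) -> b = 6; heap: [0-5 ALLOC][6-22 ALLOC][23-44 FREE]
free(b): b = 6 -> block [6-22 ALLOC]; mark free, coalesce with adjacent free neighbors -> [0-5 ALLOC][6-44 FREE]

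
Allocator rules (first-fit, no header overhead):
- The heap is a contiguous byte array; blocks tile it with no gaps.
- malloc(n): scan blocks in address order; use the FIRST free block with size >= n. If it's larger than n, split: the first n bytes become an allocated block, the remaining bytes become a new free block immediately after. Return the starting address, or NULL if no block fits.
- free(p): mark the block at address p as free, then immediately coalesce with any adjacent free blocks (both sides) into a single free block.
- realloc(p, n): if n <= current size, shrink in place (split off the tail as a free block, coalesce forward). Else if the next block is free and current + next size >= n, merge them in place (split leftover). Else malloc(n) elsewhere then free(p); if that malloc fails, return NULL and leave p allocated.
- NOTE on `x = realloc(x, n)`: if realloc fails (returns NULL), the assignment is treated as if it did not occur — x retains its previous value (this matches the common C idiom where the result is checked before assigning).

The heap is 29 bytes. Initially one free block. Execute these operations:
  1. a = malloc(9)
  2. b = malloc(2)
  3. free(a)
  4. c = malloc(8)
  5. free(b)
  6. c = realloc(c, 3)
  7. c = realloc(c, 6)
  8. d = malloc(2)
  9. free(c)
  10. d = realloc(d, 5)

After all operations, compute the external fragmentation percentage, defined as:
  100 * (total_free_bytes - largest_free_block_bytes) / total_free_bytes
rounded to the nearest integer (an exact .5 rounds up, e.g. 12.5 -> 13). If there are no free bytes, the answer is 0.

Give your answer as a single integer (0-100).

Answer: 25

Derivation:
Op 1: a = malloc(9) -> a = 0; heap: [0-8 ALLOC][9-28 FREE]
Op 2: b = malloc(2) -> b = 9; heap: [0-8 ALLOC][9-10 ALLOC][11-28 FREE]
Op 3: free(a) -> (freed a); heap: [0-8 FREE][9-10 ALLOC][11-28 FREE]
Op 4: c = malloc(8) -> c = 0; heap: [0-7 ALLOC][8-8 FREE][9-10 ALLOC][11-28 FREE]
Op 5: free(b) -> (freed b); heap: [0-7 ALLOC][8-28 FREE]
Op 6: c = realloc(c, 3) -> c = 0; heap: [0-2 ALLOC][3-28 FREE]
Op 7: c = realloc(c, 6) -> c = 0; heap: [0-5 ALLOC][6-28 FREE]
Op 8: d = malloc(2) -> d = 6; heap: [0-5 ALLOC][6-7 ALLOC][8-28 FREE]
Op 9: free(c) -> (freed c); heap: [0-5 FREE][6-7 ALLOC][8-28 FREE]
Op 10: d = realloc(d, 5) -> d = 6; heap: [0-5 FREE][6-10 ALLOC][11-28 FREE]
Free blocks: [6 18] total_free=24 largest=18 -> 100*(24-18)/24 = 600/24 = 25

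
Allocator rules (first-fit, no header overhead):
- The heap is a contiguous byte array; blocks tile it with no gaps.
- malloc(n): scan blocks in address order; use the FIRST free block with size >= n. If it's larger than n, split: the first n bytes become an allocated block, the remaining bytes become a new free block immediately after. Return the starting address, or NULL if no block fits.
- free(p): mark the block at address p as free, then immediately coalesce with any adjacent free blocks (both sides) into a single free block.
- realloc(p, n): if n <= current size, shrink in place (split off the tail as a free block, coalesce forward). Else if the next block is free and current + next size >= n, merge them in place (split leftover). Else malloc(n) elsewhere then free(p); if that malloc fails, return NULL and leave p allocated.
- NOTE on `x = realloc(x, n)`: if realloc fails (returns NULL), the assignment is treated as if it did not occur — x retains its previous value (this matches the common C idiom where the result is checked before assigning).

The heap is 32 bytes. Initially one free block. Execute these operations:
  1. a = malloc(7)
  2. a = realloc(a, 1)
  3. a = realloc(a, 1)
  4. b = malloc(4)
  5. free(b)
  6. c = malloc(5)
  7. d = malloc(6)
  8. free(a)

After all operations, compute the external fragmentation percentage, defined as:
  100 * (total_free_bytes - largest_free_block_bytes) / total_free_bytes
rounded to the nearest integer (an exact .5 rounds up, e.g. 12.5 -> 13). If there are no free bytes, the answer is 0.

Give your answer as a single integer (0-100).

Answer: 5

Derivation:
Op 1: a = malloc(7) -> a = 0; heap: [0-6 ALLOC][7-31 FREE]
Op 2: a = realloc(a, 1) -> a = 0; heap: [0-0 ALLOC][1-31 FREE]
Op 3: a = realloc(a, 1) -> a = 0; heap: [0-0 ALLOC][1-31 FREE]
Op 4: b = malloc(4) -> b = 1; heap: [0-0 ALLOC][1-4 ALLOC][5-31 FREE]
Op 5: free(b) -> (freed b); heap: [0-0 ALLOC][1-31 FREE]
Op 6: c = malloc(5) -> c = 1; heap: [0-0 ALLOC][1-5 ALLOC][6-31 FREE]
Op 7: d = malloc(6) -> d = 6; heap: [0-0 ALLOC][1-5 ALLOC][6-11 ALLOC][12-31 FREE]
Op 8: free(a) -> (freed a); heap: [0-0 FREE][1-5 ALLOC][6-11 ALLOC][12-31 FREE]
Free blocks: [1 20] total_free=21 largest=20 -> 100*(21-20)/21 = 100/21 ≈ 4.762 -> rounds to 5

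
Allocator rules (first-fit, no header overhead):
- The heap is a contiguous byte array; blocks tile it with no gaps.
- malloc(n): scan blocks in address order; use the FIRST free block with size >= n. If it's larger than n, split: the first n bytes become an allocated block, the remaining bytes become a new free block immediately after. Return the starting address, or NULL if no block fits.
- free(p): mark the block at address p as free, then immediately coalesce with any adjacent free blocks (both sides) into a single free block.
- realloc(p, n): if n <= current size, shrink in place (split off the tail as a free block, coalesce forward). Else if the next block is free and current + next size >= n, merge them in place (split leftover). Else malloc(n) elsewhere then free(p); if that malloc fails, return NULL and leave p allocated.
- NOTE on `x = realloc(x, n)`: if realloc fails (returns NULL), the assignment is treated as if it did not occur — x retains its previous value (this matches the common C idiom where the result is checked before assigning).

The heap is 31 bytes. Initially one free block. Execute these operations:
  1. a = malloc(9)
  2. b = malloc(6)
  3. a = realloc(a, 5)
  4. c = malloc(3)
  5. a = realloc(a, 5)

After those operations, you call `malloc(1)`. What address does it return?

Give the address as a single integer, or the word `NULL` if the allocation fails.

Op 1: a = malloc(9) -> a = 0; heap: [0-8 ALLOC][9-30 FREE]
Op 2: b = malloc(6) -> b = 9; heap: [0-8 ALLOC][9-14 ALLOC][15-30 FREE]
Op 3: a = realloc(a, 5) -> a = 0; heap: [0-4 ALLOC][5-8 FREE][9-14 ALLOC][15-30 FREE]
Op 4: c = malloc(3) -> c = 5; heap: [0-4 ALLOC][5-7 ALLOC][8-8 FREE][9-14 ALLOC][15-30 FREE]
Op 5: a = realloc(a, 5) -> a = 0; heap: [0-4 ALLOC][5-7 ALLOC][8-8 FREE][9-14 ALLOC][15-30 FREE]
malloc(1): first-fit scan over [0-4 ALLOC][5-7 ALLOC][8-8 FREE][9-14 ALLOC][15-30 FREE] -> 8

Answer: 8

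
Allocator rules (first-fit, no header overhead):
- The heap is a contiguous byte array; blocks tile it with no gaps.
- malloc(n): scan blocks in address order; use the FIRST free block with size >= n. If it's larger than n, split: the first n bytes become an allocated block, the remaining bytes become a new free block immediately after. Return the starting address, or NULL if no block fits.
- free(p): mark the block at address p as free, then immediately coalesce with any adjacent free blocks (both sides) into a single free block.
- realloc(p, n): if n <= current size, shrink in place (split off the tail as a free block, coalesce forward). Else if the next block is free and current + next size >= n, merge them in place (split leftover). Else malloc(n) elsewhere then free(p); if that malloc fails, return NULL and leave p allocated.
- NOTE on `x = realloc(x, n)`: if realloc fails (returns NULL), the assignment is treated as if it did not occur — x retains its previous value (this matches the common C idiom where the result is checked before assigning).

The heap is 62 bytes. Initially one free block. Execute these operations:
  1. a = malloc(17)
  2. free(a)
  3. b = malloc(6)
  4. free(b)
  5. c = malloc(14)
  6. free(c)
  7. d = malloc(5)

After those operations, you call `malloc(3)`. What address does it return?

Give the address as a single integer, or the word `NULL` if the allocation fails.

Answer: 5

Derivation:
Op 1: a = malloc(17) -> a = 0; heap: [0-16 ALLOC][17-61 FREE]
Op 2: free(a) -> (freed a); heap: [0-61 FREE]
Op 3: b = malloc(6) -> b = 0; heap: [0-5 ALLOC][6-61 FREE]
Op 4: free(b) -> (freed b); heap: [0-61 FREE]
Op 5: c = malloc(14) -> c = 0; heap: [0-13 ALLOC][14-61 FREE]
Op 6: free(c) -> (freed c); heap: [0-61 FREE]
Op 7: d = malloc(5) -> d = 0; heap: [0-4 ALLOC][5-61 FREE]
malloc(3): first-fit scan over [0-4 ALLOC][5-61 FREE] -> 5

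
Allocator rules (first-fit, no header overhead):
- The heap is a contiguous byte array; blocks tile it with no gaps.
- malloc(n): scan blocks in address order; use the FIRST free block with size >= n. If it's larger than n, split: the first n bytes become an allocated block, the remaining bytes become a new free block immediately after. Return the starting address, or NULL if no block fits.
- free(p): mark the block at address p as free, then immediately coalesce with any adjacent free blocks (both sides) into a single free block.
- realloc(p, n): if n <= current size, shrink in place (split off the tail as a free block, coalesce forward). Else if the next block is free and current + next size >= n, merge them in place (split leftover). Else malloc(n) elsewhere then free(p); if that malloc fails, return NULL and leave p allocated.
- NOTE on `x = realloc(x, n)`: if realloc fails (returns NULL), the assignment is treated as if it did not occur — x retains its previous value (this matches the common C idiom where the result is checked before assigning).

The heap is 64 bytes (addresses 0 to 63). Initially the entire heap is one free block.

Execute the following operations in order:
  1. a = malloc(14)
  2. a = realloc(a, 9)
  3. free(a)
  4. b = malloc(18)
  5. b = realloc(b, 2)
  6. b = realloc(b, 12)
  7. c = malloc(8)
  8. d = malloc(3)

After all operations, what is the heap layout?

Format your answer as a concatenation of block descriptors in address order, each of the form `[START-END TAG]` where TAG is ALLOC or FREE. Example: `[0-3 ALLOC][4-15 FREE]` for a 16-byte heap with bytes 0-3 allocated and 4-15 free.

Answer: [0-11 ALLOC][12-19 ALLOC][20-22 ALLOC][23-63 FREE]

Derivation:
Op 1: a = malloc(14) -> a = 0; heap: [0-13 ALLOC][14-63 FREE]
Op 2: a = realloc(a, 9) -> a = 0; heap: [0-8 ALLOC][9-63 FREE]
Op 3: free(a) -> (freed a); heap: [0-63 FREE]
Op 4: b = malloc(18) -> b = 0; heap: [0-17 ALLOC][18-63 FREE]
Op 5: b = realloc(b, 2) -> b = 0; heap: [0-1 ALLOC][2-63 FREE]
Op 6: b = realloc(b, 12) -> b = 0; heap: [0-11 ALLOC][12-63 FREE]
Op 7: c = malloc(8) -> c = 12; heap: [0-11 ALLOC][12-19 ALLOC][20-63 FREE]
Op 8: d = malloc(3) -> d = 20; heap: [0-11 ALLOC][12-19 ALLOC][20-22 ALLOC][23-63 FREE]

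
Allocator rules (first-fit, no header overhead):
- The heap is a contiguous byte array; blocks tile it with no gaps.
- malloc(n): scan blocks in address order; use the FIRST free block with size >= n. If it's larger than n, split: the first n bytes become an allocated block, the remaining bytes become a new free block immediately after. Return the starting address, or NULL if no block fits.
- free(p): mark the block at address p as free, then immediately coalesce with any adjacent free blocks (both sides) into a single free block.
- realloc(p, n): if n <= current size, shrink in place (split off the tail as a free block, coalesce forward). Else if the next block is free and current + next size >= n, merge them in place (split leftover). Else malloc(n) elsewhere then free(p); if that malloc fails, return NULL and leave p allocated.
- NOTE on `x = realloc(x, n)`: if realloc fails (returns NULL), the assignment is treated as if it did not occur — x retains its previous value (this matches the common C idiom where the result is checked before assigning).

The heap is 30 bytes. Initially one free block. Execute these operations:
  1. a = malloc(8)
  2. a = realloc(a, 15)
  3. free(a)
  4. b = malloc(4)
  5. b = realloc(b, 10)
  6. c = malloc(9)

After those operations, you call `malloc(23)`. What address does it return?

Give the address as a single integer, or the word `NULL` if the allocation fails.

Answer: NULL

Derivation:
Op 1: a = malloc(8) -> a = 0; heap: [0-7 ALLOC][8-29 FREE]
Op 2: a = realloc(a, 15) -> a = 0; heap: [0-14 ALLOC][15-29 FREE]
Op 3: free(a) -> (freed a); heap: [0-29 FREE]
Op 4: b = malloc(4) -> b = 0; heap: [0-3 ALLOC][4-29 FREE]
Op 5: b = realloc(b, 10) -> b = 0; heap: [0-9 ALLOC][10-29 FREE]
Op 6: c = malloc(9) -> c = 10; heap: [0-9 ALLOC][10-18 ALLOC][19-29 FREE]
malloc(23): first-fit scan over [0-9 ALLOC][10-18 ALLOC][19-29 FREE] -> NULL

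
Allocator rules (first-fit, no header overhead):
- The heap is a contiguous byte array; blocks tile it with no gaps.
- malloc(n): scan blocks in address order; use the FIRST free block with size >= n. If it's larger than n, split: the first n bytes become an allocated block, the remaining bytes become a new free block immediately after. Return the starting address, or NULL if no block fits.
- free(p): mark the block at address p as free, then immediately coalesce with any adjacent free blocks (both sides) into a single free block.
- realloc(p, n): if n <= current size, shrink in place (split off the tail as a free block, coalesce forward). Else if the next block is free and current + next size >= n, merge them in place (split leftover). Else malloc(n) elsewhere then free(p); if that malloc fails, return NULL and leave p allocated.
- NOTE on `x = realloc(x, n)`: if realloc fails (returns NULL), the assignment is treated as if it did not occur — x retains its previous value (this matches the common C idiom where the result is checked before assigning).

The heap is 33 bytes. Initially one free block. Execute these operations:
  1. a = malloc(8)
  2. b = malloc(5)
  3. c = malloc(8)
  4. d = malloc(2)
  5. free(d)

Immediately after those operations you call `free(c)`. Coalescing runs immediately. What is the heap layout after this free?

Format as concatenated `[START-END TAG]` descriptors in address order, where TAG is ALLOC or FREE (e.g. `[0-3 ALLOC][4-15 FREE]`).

Op 1: a = malloc(8) -> a = 0; heap: [0-7 ALLOC][8-32 FREE]
Op 2: b = malloc(5) -> b = 8; heap: [0-7 ALLOC][8-12 ALLOC][13-32 FREE]
Op 3: c = malloc(8) -> c = 13; heap: [0-7 ALLOC][8-12 ALLOC][13-20 ALLOC][21-32 FREE]
Op 4: d = malloc(2) -> d = 21; heap: [0-7 ALLOC][8-12 ALLOC][13-20 ALLOC][21-22 ALLOC][23-32 FREE]
Op 5: free(d) -> (freed d); heap: [0-7 ALLOC][8-12 ALLOC][13-20 ALLOC][21-32 FREE]
free(c): c = 13 -> block [13-20 ALLOC]; mark free, coalesce with adjacent free neighbors -> [0-7 ALLOC][8-12 ALLOC][13-32 FREE]

Answer: [0-7 ALLOC][8-12 ALLOC][13-32 FREE]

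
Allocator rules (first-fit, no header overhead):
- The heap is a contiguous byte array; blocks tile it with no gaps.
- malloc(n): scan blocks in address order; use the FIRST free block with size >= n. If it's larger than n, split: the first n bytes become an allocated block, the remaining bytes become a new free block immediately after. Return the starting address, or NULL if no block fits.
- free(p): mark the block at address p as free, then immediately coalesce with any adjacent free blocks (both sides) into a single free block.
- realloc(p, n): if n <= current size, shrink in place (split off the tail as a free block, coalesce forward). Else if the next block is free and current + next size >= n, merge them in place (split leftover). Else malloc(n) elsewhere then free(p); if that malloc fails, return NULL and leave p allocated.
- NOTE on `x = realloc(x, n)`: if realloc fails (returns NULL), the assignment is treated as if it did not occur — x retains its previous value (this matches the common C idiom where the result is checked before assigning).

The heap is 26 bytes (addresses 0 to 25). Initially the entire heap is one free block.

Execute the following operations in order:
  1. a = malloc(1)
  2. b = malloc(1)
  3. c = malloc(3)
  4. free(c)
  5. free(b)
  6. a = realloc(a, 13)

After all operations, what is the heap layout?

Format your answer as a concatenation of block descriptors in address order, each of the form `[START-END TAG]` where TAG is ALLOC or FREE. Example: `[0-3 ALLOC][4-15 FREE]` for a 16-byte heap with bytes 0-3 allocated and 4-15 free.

Op 1: a = malloc(1) -> a = 0; heap: [0-0 ALLOC][1-25 FREE]
Op 2: b = malloc(1) -> b = 1; heap: [0-0 ALLOC][1-1 ALLOC][2-25 FREE]
Op 3: c = malloc(3) -> c = 2; heap: [0-0 ALLOC][1-1 ALLOC][2-4 ALLOC][5-25 FREE]
Op 4: free(c) -> (freed c); heap: [0-0 ALLOC][1-1 ALLOC][2-25 FREE]
Op 5: free(b) -> (freed b); heap: [0-0 ALLOC][1-25 FREE]
Op 6: a = realloc(a, 13) -> a = 0; heap: [0-12 ALLOC][13-25 FREE]

Answer: [0-12 ALLOC][13-25 FREE]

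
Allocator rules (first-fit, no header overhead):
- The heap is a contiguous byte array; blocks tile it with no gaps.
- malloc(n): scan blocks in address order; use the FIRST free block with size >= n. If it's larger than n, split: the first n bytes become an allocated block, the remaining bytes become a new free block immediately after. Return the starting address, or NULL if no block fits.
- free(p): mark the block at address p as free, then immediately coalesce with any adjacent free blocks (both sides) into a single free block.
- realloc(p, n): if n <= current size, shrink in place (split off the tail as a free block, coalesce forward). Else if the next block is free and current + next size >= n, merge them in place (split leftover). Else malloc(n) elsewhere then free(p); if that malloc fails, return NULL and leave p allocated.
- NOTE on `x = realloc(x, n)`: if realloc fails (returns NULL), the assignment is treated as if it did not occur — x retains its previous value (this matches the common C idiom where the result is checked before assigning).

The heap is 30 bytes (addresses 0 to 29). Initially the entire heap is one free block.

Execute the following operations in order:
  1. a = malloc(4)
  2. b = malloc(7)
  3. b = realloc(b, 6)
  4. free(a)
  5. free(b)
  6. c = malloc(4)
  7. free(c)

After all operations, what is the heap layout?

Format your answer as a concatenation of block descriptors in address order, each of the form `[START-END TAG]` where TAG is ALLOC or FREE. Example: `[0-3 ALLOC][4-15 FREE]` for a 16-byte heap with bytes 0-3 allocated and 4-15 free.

Answer: [0-29 FREE]

Derivation:
Op 1: a = malloc(4) -> a = 0; heap: [0-3 ALLOC][4-29 FREE]
Op 2: b = malloc(7) -> b = 4; heap: [0-3 ALLOC][4-10 ALLOC][11-29 FREE]
Op 3: b = realloc(b, 6) -> b = 4; heap: [0-3 ALLOC][4-9 ALLOC][10-29 FREE]
Op 4: free(a) -> (freed a); heap: [0-3 FREE][4-9 ALLOC][10-29 FREE]
Op 5: free(b) -> (freed b); heap: [0-29 FREE]
Op 6: c = malloc(4) -> c = 0; heap: [0-3 ALLOC][4-29 FREE]
Op 7: free(c) -> (freed c); heap: [0-29 FREE]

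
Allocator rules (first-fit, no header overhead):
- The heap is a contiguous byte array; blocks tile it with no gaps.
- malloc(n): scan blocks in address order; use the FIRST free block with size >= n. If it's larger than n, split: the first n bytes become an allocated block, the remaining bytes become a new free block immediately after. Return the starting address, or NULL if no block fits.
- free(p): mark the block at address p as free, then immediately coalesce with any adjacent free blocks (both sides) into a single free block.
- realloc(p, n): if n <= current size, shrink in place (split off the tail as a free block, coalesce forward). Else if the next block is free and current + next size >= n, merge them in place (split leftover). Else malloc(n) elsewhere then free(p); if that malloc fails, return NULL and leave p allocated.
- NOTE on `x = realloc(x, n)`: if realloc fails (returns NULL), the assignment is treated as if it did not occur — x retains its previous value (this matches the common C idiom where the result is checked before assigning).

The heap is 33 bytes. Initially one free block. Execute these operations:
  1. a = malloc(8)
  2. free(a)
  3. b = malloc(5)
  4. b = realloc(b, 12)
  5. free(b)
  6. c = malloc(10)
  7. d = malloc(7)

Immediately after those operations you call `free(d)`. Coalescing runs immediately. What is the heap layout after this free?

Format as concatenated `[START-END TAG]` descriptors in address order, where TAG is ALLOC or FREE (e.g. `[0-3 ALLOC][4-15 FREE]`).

Op 1: a = malloc(8) -> a = 0; heap: [0-7 ALLOC][8-32 FREE]
Op 2: free(a) -> (freed a); heap: [0-32 FREE]
Op 3: b = malloc(5) -> b = 0; heap: [0-4 ALLOC][5-32 FREE]
Op 4: b = realloc(b, 12) -> b = 0; heap: [0-11 ALLOC][12-32 FREE]
Op 5: free(b) -> (freed b); heap: [0-32 FREE]
Op 6: c = malloc(10) -> c = 0; heap: [0-9 ALLOC][10-32 FREE]
Op 7: d = malloc(7) -> d = 10; heap: [0-9 ALLOC][10-16 ALLOC][17-32 FREE]
free(d): d = 10 -> block [10-16 ALLOC]; mark free, coalesce with adjacent free neighbors -> [0-9 ALLOC][10-32 FREE]

Answer: [0-9 ALLOC][10-32 FREE]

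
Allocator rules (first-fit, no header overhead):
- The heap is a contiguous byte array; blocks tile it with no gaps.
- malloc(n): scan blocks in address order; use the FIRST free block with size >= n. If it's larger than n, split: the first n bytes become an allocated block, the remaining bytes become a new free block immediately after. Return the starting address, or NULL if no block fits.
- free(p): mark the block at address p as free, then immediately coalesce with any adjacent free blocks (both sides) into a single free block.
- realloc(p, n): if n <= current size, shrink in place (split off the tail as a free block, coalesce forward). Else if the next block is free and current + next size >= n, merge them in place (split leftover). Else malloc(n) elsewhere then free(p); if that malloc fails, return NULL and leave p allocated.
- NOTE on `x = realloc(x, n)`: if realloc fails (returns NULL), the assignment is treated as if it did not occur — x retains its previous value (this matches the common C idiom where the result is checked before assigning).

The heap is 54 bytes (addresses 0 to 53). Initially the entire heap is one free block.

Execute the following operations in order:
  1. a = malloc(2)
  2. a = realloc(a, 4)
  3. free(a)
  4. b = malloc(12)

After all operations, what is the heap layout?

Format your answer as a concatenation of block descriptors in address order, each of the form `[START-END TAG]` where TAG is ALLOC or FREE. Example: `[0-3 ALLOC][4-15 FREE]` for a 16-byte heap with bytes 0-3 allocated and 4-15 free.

Answer: [0-11 ALLOC][12-53 FREE]

Derivation:
Op 1: a = malloc(2) -> a = 0; heap: [0-1 ALLOC][2-53 FREE]
Op 2: a = realloc(a, 4) -> a = 0; heap: [0-3 ALLOC][4-53 FREE]
Op 3: free(a) -> (freed a); heap: [0-53 FREE]
Op 4: b = malloc(12) -> b = 0; heap: [0-11 ALLOC][12-53 FREE]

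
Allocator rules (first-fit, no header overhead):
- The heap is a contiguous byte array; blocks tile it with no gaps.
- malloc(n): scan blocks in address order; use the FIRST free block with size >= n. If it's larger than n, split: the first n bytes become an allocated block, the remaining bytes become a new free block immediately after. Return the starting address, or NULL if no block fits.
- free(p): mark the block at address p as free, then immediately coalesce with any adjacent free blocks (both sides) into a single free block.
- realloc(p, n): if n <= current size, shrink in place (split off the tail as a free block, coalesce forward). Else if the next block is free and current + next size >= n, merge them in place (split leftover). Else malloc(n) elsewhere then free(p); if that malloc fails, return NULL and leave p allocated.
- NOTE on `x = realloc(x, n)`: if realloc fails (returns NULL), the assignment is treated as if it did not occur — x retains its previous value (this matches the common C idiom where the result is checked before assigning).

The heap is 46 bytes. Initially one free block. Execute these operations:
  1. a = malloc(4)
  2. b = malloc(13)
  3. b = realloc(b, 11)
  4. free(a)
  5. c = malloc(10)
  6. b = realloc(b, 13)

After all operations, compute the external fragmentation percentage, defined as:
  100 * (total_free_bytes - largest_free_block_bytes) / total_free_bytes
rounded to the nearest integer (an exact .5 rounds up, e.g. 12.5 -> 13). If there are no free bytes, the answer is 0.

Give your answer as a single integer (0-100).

Op 1: a = malloc(4) -> a = 0; heap: [0-3 ALLOC][4-45 FREE]
Op 2: b = malloc(13) -> b = 4; heap: [0-3 ALLOC][4-16 ALLOC][17-45 FREE]
Op 3: b = realloc(b, 11) -> b = 4; heap: [0-3 ALLOC][4-14 ALLOC][15-45 FREE]
Op 4: free(a) -> (freed a); heap: [0-3 FREE][4-14 ALLOC][15-45 FREE]
Op 5: c = malloc(10) -> c = 15; heap: [0-3 FREE][4-14 ALLOC][15-24 ALLOC][25-45 FREE]
Op 6: b = realloc(b, 13) -> b = 25; heap: [0-14 FREE][15-24 ALLOC][25-37 ALLOC][38-45 FREE]
Free blocks: [15 8] total_free=23 largest=15 -> 100*(23-15)/23 = 800/23 ≈ 34.783 -> rounds to 35

Answer: 35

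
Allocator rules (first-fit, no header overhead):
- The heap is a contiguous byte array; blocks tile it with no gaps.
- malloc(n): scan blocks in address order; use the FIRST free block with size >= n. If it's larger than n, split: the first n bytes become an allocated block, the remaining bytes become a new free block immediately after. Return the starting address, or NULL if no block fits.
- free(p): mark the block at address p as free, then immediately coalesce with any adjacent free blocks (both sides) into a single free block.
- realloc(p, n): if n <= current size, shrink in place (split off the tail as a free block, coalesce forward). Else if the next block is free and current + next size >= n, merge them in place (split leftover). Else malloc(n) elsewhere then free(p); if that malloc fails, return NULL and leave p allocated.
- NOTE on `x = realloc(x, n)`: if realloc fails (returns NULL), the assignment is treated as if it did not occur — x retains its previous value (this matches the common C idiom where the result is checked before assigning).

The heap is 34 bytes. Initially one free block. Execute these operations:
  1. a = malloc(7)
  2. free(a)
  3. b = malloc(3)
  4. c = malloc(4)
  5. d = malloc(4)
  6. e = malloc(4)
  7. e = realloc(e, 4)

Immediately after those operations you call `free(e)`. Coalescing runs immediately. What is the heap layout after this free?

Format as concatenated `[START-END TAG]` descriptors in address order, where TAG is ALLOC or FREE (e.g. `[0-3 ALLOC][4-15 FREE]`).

Answer: [0-2 ALLOC][3-6 ALLOC][7-10 ALLOC][11-33 FREE]

Derivation:
Op 1: a = malloc(7) -> a = 0; heap: [0-6 ALLOC][7-33 FREE]
Op 2: free(a) -> (freed a); heap: [0-33 FREE]
Op 3: b = malloc(3) -> b = 0; heap: [0-2 ALLOC][3-33 FREE]
Op 4: c = malloc(4) -> c = 3; heap: [0-2 ALLOC][3-6 ALLOC][7-33 FREE]
Op 5: d = malloc(4) -> d = 7; heap: [0-2 ALLOC][3-6 ALLOC][7-10 ALLOC][11-33 FREE]
Op 6: e = malloc(4) -> e = 11; heap: [0-2 ALLOC][3-6 ALLOC][7-10 ALLOC][11-14 ALLOC][15-33 FREE]
Op 7: e = realloc(e, 4) -> e = 11; heap: [0-2 ALLOC][3-6 ALLOC][7-10 ALLOC][11-14 ALLOC][15-33 FREE]
free(e): e = 11 -> block [11-14 ALLOC]; mark free, coalesce with adjacent free neighbors -> [0-2 ALLOC][3-6 ALLOC][7-10 ALLOC][11-33 FREE]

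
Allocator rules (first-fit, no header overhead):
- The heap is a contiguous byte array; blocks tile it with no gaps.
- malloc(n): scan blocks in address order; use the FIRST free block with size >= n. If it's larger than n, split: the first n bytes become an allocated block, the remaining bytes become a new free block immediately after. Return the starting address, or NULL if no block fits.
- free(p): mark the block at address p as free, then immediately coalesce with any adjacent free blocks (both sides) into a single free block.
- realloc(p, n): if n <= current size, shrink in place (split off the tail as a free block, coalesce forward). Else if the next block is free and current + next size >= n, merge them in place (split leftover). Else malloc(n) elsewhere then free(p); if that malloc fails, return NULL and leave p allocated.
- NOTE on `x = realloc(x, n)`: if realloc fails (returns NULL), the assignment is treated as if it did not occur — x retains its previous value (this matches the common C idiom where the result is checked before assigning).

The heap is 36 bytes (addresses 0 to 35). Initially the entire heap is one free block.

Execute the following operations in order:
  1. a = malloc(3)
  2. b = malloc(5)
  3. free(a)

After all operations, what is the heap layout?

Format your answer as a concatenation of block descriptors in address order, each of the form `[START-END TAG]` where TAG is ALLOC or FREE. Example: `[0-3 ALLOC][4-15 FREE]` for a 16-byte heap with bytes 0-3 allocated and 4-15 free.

Answer: [0-2 FREE][3-7 ALLOC][8-35 FREE]

Derivation:
Op 1: a = malloc(3) -> a = 0; heap: [0-2 ALLOC][3-35 FREE]
Op 2: b = malloc(5) -> b = 3; heap: [0-2 ALLOC][3-7 ALLOC][8-35 FREE]
Op 3: free(a) -> (freed a); heap: [0-2 FREE][3-7 ALLOC][8-35 FREE]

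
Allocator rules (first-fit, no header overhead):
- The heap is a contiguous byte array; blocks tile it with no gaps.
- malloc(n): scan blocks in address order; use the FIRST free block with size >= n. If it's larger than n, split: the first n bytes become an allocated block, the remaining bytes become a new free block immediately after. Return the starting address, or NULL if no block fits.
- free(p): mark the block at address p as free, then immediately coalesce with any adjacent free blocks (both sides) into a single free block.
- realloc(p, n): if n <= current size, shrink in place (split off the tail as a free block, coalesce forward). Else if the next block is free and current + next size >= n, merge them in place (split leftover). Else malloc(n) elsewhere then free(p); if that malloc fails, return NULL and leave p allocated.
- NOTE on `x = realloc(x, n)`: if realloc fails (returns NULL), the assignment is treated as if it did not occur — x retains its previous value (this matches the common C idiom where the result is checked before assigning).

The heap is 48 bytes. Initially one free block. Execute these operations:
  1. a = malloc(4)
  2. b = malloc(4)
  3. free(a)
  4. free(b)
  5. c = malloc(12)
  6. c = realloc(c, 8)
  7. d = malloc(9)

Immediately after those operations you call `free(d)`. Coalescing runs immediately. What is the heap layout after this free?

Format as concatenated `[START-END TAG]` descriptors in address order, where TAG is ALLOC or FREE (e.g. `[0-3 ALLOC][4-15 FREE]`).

Answer: [0-7 ALLOC][8-47 FREE]

Derivation:
Op 1: a = malloc(4) -> a = 0; heap: [0-3 ALLOC][4-47 FREE]
Op 2: b = malloc(4) -> b = 4; heap: [0-3 ALLOC][4-7 ALLOC][8-47 FREE]
Op 3: free(a) -> (freed a); heap: [0-3 FREE][4-7 ALLOC][8-47 FREE]
Op 4: free(b) -> (freed b); heap: [0-47 FREE]
Op 5: c = malloc(12) -> c = 0; heap: [0-11 ALLOC][12-47 FREE]
Op 6: c = realloc(c, 8) -> c = 0; heap: [0-7 ALLOC][8-47 FREE]
Op 7: d = malloc(9) -> d = 8; heap: [0-7 ALLOC][8-16 ALLOC][17-47 FREE]
free(d): d = 8 -> block [8-16 ALLOC]; mark free, coalesce with adjacent free neighbors -> [0-7 ALLOC][8-47 FREE]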